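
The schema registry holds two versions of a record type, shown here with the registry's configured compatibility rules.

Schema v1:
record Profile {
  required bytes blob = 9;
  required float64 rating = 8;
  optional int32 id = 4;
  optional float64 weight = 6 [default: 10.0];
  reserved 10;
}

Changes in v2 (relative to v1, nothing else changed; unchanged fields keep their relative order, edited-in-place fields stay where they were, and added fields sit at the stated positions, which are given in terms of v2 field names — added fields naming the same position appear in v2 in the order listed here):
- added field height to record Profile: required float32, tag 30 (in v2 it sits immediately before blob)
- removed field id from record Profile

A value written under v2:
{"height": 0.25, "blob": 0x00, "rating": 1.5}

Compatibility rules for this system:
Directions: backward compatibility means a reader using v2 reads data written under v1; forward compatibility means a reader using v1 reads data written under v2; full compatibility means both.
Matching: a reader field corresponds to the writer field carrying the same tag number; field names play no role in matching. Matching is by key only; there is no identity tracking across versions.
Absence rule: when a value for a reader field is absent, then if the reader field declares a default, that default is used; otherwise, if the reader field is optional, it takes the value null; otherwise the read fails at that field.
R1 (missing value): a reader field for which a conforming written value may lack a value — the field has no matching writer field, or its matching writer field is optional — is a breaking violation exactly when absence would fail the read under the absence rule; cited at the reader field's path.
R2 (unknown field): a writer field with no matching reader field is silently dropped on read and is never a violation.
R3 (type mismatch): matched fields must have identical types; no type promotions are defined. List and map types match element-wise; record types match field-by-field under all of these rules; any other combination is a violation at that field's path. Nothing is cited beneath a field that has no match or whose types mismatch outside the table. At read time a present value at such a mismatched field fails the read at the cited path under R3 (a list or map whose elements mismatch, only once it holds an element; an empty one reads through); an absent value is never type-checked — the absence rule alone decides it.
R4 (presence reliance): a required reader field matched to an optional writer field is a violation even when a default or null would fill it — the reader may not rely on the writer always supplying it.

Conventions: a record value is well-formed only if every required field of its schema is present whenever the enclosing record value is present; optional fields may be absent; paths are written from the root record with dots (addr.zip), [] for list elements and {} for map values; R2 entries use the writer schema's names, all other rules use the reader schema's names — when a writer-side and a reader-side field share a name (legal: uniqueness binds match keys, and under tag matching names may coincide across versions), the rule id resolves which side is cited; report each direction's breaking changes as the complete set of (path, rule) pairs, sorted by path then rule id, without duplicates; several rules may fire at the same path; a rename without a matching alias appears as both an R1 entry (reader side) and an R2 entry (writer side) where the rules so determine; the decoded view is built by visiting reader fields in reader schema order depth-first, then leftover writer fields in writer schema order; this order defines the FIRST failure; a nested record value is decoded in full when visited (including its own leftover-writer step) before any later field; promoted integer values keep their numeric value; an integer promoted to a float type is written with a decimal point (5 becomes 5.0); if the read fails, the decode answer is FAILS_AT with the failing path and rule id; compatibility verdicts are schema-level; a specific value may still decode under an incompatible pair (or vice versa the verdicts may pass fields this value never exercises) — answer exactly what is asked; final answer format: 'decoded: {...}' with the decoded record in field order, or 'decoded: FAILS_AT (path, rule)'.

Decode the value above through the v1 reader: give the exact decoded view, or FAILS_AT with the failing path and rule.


arrows below run writer -> reader for Profile
decoding the Profile value with the v1 reader:
  blob := 0x00
  rating := 1.5
  id := null (absent, optional -> null)
  weight := 10.0 (absent -> default)
  writer height: unknown -> dropped
  => decoded: {"blob": 0x00, "rating": 1.5, "id": null, "weight": 10.0}
the rest of the Profile diff is inert for this question:
  added field height to record Profile: required float32, tag 30 (in v2 it sits immediately before blob) -> shifts the Profile verdicts, not this decode
  removed field id from record Profile -> inert under this dialect — no rule fires on Profile and the result does not move

decoded: {"blob": 0x00, "rating": 1.5, "id": null, "weight": 10.0}


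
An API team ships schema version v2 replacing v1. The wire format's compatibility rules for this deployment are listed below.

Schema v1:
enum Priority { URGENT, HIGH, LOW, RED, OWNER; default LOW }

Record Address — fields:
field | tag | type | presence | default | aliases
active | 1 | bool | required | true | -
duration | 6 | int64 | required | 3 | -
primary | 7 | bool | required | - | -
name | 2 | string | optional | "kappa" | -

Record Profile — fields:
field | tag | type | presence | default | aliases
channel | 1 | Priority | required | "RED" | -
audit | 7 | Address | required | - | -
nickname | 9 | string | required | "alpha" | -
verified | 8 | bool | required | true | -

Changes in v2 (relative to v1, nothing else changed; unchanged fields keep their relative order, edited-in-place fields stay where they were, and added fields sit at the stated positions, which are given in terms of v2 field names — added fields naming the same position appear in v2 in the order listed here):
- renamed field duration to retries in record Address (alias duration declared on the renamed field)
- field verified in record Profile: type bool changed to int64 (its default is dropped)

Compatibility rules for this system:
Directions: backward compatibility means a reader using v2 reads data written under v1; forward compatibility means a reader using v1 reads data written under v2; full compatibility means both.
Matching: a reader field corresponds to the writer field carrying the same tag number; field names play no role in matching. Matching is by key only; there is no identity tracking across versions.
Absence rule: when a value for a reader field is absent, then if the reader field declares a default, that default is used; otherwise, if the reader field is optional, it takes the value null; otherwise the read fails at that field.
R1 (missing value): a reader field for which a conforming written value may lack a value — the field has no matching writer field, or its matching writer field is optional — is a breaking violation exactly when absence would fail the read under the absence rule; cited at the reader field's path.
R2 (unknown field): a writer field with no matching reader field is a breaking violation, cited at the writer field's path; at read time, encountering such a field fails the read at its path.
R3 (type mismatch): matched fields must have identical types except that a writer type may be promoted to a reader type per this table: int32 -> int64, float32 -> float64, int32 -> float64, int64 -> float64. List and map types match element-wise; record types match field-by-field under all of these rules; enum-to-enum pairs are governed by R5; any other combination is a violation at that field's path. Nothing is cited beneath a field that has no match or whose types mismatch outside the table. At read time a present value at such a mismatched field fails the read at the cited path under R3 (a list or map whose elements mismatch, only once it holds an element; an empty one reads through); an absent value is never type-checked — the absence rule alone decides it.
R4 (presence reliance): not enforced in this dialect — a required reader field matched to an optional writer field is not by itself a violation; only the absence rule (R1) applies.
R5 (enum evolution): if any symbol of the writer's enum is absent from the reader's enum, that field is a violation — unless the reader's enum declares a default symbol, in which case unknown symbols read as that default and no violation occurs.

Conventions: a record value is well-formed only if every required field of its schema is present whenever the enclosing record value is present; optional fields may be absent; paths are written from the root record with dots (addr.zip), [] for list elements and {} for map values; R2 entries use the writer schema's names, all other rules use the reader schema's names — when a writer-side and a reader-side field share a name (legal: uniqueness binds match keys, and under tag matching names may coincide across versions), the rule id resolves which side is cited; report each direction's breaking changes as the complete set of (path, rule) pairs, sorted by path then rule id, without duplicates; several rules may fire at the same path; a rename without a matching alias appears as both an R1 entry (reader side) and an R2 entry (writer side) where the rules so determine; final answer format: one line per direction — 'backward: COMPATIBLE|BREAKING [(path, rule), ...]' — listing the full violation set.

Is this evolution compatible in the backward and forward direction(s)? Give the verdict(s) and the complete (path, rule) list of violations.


each type pair in Profile: writer, then reader
backward analysis of Profile with v2 as reader and v1 as writer:
  Priority -> Priority, writer required: channel aligns to channel
  Address -> Address, writer required: audit aligns to audit
  string -> string, writer required: nickname aligns to nickname
  bool -> int64, writer required: verified aligns to verified
  bool -> bool, writer required: audit.active aligns to audit.active
  int64 -> int64, writer required: audit.retries aligns to audit.duration
  bool -> bool, writer required: audit.primary aligns to audit.primary
  string -> string, writer optional: audit.name aligns to audit.name
  R3 fires at verified
  => backward verdict for Profile: BREAKING, 1 violation(s)
forward analysis of Profile with v1 as reader and v2 as writer:
  Priority -> Priority, writer required: channel aligns to channel
  Address -> Address, writer required: audit aligns to audit
  string -> string, writer required: nickname aligns to nickname
  int64 -> bool, writer required: verified aligns to verified
  bool -> bool, writer required: audit.active aligns to audit.active
  int64 -> int64, writer required: audit.duration aligns to audit.retries
  bool -> bool, writer required: audit.primary aligns to audit.primary
  string -> string, writer optional: audit.name aligns to audit.name
  R3 fires at verified
  => forward verdict for Profile: BREAKING, 1 violation(s)

backward: BREAKING [(verified, R3)]; forward: BREAKING [(verified, R3)]


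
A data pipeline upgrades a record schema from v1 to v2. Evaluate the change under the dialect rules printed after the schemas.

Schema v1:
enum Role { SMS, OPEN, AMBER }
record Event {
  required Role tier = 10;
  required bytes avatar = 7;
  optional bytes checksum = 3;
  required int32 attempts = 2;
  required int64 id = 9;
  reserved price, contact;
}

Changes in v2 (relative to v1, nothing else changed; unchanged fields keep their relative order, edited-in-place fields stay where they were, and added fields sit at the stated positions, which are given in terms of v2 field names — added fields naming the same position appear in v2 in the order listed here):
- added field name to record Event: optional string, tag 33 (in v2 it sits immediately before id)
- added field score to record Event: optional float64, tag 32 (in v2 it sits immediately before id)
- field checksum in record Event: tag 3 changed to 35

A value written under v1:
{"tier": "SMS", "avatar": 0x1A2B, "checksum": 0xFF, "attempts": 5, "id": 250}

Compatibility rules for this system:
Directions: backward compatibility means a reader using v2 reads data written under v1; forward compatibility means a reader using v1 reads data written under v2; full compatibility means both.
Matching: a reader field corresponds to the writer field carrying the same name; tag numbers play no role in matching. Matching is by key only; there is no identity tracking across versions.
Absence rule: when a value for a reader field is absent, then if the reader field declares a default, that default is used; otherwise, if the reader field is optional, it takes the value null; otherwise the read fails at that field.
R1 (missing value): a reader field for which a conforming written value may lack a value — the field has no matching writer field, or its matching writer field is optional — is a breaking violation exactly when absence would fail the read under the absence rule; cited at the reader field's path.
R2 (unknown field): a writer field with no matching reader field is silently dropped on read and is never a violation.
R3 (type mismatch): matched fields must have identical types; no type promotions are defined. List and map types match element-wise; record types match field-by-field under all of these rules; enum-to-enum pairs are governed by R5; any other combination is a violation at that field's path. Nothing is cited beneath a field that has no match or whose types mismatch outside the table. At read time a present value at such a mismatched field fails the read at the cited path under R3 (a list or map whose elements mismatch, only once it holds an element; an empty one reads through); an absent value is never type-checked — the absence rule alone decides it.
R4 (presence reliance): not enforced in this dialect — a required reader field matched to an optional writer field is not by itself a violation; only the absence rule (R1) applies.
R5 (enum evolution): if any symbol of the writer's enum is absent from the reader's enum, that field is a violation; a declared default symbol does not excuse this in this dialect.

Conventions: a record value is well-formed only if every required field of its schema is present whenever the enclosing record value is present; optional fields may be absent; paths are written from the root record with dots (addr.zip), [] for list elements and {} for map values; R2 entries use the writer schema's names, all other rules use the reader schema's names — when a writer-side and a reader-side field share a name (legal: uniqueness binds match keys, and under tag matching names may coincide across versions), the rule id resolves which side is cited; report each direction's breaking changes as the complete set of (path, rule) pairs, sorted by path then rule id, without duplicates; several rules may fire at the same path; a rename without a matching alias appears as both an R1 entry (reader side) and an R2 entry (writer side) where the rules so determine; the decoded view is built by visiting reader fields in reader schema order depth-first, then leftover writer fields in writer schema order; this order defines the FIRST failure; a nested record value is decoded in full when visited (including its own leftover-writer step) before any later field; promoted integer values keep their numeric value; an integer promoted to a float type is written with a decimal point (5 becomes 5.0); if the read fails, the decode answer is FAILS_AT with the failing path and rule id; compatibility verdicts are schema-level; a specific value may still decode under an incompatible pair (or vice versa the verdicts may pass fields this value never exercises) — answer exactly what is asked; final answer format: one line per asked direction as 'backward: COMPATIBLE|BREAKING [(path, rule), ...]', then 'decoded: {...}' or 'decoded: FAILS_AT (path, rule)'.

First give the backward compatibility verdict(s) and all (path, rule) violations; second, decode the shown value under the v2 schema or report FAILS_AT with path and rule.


the writer's type comes first in each Event pair
checking backward for Event: reader v2 against writer v1:
  tier <- tier (Role -> Role, writer required)
  avatar <- avatar (bytes -> bytes, writer required)
  checksum <- checksum (bytes -> bytes, writer optional)
  attempts <- attempts (int32 -> int32, writer required)
  name: no writer-side match
  score: no writer-side match
  id <- id (int64 -> int64, writer required)
  nothing fires on Event: backward is COMPATIBLE
migrating the Event value to v2:
  tier := "SMS"
  avatar := 0x1A2B
  checksum := 0xFF
  attempts := 5
  name := null (absent, optional -> null)
  score := null (absent, optional -> null)
  id := 250
  => decoded: {"tier": "SMS", "avatar": 0x1A2B, "checksum": 0xFF, "attempts": 5, "name": null, "score": null, "id": 250}
diffs on Event not affecting the asked answer:
  field checksum in record Event: tag 3 changed to 35 -> triggers nothing under Event's printed rules — same verdict

backward: COMPATIBLE []; decoded: {"tier": "SMS", "avatar": 0x1A2B, "checksum": 0xFF, "attempts": 5, "name": null, "score": null, "id": 250}


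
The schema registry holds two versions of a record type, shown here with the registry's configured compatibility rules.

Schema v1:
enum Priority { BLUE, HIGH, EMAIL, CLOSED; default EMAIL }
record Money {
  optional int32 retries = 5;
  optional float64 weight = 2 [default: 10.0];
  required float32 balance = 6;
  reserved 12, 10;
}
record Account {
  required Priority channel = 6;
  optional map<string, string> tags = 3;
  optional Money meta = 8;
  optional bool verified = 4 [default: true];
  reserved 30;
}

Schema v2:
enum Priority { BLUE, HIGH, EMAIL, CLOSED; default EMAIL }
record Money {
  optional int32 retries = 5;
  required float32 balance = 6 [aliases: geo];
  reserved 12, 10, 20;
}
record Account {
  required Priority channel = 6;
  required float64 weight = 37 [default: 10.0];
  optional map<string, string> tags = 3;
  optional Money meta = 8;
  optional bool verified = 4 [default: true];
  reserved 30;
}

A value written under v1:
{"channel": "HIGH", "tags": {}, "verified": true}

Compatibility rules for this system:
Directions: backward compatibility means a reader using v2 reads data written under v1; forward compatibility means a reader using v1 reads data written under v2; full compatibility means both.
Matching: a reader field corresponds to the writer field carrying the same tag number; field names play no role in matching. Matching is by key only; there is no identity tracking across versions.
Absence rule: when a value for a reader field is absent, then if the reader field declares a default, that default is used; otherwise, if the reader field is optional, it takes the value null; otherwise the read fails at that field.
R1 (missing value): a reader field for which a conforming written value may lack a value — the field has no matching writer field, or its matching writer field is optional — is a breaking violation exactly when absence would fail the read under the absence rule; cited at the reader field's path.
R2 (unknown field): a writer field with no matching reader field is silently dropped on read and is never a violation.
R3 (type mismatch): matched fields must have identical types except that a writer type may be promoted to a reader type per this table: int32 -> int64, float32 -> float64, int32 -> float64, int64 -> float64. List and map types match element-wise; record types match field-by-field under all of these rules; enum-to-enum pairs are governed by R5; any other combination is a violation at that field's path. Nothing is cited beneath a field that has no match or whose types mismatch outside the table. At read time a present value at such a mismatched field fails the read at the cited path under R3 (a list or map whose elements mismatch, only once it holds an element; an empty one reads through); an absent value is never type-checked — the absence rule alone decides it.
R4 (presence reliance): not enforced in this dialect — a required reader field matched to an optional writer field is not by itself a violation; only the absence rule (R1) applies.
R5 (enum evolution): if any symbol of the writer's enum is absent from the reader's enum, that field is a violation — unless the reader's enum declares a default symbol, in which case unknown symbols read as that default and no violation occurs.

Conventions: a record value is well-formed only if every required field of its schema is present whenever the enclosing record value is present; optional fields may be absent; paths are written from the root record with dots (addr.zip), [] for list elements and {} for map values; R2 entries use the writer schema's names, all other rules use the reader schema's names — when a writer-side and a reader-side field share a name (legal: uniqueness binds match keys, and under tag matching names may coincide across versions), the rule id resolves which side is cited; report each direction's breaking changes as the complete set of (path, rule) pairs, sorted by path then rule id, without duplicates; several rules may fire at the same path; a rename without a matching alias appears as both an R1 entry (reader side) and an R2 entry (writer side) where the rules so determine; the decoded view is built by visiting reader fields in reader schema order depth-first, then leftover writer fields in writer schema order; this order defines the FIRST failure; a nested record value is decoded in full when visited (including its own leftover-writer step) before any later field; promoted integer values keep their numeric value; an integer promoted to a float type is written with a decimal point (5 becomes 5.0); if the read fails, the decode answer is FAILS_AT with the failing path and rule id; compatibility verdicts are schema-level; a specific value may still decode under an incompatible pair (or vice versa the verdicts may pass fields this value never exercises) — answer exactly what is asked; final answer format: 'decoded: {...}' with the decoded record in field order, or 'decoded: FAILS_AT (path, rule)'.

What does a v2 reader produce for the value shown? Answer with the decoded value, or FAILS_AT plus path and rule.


arrows below run writer -> reader for Account
decode walk for Account under reader schema v2:
  channel := "HIGH"
  weight := 10.0 (absent -> default)
  tags := {}
  meta := null (absent, optional -> null)
  verified := true
  => decoded: {"channel": "HIGH", "weight": 10.0, "tags": {}, "meta": null, "verified": true}
checking off the Account differences that do not matter here:
  removed field weight from record Money -> no rule fires on it and the decoded Account view is identical with or without it

decoded: {"channel": "HIGH", "weight": 10.0, "tags": {}, "meta": null, "verified": true}


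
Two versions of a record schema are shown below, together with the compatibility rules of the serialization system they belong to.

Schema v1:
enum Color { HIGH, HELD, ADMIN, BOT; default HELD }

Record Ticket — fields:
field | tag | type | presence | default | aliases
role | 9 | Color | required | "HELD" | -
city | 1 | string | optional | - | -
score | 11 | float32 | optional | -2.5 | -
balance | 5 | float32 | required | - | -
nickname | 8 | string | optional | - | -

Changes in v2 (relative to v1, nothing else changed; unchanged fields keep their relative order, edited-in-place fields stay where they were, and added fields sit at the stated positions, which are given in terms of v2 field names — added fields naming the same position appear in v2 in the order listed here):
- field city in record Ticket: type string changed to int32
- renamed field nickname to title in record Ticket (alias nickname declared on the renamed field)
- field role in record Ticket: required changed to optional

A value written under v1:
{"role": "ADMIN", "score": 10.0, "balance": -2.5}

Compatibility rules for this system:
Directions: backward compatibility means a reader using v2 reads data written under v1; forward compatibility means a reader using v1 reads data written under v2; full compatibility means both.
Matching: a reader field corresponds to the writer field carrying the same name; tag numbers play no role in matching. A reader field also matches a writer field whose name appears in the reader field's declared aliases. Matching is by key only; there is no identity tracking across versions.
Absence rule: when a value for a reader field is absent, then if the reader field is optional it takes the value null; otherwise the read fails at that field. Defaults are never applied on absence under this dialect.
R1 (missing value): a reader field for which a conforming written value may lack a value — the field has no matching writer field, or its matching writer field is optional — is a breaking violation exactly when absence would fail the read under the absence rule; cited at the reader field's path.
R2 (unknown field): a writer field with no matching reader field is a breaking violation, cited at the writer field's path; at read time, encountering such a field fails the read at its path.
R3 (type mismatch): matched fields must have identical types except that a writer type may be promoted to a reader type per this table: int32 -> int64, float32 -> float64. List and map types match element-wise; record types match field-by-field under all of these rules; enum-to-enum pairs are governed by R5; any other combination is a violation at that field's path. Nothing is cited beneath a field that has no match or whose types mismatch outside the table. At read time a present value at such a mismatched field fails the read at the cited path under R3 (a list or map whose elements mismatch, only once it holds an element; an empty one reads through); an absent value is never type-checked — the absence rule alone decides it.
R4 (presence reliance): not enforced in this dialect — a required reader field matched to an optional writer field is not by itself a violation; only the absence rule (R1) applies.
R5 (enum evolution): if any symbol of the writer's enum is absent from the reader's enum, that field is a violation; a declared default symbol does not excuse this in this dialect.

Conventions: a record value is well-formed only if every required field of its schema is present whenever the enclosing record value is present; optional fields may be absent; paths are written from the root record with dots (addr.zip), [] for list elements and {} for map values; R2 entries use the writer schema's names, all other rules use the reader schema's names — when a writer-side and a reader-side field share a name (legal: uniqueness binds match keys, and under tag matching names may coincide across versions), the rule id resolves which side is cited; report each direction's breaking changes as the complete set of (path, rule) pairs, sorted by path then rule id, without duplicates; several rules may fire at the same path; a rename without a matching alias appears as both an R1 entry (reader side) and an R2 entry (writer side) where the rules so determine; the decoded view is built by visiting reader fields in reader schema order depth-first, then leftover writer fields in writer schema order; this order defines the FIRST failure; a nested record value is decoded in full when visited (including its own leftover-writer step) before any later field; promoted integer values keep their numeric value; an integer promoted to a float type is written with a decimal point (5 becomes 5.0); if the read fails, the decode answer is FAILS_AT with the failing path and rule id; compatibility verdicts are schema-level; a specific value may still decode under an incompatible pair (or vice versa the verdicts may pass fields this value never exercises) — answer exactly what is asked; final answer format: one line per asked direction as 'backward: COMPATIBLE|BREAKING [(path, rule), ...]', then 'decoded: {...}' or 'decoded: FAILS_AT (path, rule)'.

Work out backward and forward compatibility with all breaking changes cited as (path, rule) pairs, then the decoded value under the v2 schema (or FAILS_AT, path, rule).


backward: BREAKING [(city, R3)]; forward: BREAKING [(city, R3), (role, R1), (title, R2)]; decoded: {"role": "ADMIN", "city": null, "score": 10.0, "balance": -2.5, "title": null}

in Ticket below, arrows point writer -> reader
backward on Ticket — v2 reading data written by v1:
  role: Color -> Color, writer required; from role
  city: string -> int32, writer optional; from city
  score: float32 -> float32, writer optional; from score
  balance: float32 -> float32, writer required; from balance
  title: string -> string, writer optional; from nickname
  rule R3 violated at city
  backward on Ticket therefore BREAKING (1)
forward on Ticket — v1 reading data written by v2:
  role: Color -> Color, writer optional; from role
  city: int32 -> string, writer optional; from city
  score: float32 -> float32, writer optional; from score
  balance: float32 -> float32, writer required; from balance
  nickname has no writer counterpart
  writer title: unknown to reader
  rule R3 violated at city
  rule R1 violated at role
  rule R2 violated at title
  forward on Ticket therefore BREAKING (3)
decoding the Ticket value with the v2 reader:
  role := "ADMIN"
  city := null (not supplied -> null)
  score := 10.0
  balance := -2.5
  title := null (not supplied -> null)
  => decoded: {"role": "ADMIN", "city": null, "score": 10.0, "balance": -2.5, "title": null}


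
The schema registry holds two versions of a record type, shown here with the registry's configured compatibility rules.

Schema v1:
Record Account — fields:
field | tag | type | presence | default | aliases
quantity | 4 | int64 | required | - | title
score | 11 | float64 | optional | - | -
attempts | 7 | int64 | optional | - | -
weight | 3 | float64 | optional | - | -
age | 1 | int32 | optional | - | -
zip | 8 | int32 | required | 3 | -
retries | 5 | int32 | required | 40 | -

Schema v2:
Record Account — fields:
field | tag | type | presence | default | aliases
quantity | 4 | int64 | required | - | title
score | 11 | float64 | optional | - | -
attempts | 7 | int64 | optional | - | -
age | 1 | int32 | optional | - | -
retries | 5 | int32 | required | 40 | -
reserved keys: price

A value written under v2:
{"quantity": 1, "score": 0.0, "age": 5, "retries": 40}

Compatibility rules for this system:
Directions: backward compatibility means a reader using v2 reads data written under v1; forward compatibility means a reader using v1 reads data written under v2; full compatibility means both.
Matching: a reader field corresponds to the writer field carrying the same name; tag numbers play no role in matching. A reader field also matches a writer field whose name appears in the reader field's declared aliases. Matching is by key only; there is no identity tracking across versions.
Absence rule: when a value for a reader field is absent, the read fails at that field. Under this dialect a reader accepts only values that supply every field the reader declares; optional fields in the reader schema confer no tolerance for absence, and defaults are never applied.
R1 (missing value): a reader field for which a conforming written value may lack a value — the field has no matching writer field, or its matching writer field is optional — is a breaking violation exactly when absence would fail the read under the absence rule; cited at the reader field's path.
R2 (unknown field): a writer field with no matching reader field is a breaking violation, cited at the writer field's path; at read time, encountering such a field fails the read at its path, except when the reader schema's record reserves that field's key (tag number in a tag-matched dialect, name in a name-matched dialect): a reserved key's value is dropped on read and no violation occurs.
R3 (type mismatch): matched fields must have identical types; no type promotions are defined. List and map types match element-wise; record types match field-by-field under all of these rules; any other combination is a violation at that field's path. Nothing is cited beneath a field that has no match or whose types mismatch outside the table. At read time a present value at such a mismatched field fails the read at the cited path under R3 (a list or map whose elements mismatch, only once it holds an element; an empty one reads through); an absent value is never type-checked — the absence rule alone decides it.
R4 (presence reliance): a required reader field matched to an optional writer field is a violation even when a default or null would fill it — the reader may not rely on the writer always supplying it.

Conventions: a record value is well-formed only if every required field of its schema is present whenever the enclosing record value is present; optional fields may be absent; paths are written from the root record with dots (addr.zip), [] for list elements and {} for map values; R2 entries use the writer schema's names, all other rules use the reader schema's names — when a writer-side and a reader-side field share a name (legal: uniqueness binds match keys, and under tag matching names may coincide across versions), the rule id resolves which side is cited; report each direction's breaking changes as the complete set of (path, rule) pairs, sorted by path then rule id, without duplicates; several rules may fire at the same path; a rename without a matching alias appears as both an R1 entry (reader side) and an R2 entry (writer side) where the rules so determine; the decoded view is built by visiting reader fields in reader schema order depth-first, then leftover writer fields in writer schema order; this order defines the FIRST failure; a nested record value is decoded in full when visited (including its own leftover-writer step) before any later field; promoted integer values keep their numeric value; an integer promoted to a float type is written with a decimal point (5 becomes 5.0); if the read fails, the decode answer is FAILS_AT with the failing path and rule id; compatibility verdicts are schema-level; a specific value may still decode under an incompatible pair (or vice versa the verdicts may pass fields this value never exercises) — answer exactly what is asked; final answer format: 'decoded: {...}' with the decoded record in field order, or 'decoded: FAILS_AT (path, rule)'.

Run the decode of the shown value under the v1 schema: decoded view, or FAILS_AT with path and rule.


decoded: FAILS_AT (attempts, R1)

in Account below, arrows point writer -> reader
decoding the Account value with the v1 reader:
  quantity := 1
  score := 0.0
  read fails at attempts under R1 (no fill)
  => FAILS_AT (attempts, R1)
the other Account changes do not affect what is asked:
  removed field zip from record Account -> a verdict-level change on Account — the shown value reads the same
  removed field weight from record Account -> a verdict-level change on Account — the shown value reads the same


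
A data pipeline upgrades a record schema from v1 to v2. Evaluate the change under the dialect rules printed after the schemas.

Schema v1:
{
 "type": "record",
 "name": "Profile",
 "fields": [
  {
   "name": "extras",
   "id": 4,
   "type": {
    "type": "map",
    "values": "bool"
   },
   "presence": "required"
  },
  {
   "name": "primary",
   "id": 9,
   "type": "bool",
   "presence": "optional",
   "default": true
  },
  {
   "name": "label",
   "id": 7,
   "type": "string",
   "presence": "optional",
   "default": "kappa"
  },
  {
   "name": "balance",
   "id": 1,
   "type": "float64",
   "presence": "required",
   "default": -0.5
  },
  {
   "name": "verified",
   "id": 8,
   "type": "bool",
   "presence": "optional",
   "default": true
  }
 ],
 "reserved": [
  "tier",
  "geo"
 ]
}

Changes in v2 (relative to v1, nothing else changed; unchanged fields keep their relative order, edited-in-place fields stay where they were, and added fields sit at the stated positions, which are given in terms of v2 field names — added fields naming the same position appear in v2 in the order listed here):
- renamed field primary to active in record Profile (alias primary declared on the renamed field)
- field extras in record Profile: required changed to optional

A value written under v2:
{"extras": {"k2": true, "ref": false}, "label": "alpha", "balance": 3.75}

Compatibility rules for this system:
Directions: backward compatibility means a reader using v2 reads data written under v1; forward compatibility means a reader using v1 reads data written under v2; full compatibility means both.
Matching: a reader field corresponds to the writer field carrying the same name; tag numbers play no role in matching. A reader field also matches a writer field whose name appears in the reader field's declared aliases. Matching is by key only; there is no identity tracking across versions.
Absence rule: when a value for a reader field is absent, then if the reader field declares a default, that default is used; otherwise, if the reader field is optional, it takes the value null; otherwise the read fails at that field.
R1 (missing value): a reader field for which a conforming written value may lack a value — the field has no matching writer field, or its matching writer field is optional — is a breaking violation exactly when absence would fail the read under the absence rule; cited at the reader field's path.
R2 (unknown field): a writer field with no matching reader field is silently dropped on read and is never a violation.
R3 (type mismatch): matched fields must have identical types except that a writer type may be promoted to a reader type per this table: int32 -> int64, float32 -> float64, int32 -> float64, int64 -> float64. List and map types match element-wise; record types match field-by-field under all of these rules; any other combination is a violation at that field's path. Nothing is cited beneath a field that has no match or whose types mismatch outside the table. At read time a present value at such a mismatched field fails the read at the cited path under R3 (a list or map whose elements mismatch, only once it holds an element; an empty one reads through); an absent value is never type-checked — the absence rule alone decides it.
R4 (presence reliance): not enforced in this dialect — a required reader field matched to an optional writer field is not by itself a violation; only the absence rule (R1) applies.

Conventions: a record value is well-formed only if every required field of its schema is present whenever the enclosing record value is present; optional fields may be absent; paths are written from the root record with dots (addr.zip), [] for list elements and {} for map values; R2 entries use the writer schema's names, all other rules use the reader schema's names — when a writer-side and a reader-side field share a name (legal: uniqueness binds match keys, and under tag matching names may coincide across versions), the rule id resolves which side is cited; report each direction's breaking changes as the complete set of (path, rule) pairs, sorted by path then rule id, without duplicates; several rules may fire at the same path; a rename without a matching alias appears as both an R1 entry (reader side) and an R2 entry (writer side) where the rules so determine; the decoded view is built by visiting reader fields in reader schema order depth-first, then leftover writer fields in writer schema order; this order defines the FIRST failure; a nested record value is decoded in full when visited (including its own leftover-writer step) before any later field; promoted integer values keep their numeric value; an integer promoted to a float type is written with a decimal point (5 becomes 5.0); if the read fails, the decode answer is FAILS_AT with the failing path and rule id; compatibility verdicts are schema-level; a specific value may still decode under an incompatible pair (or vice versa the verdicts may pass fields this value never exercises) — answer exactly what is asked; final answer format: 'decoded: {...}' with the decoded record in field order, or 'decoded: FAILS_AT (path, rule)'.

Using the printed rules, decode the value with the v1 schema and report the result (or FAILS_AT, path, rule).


decoded: {"extras": {"k2": true, "ref": false}, "primary": true, "label": "alpha", "balance": 3.75, "verified": true}

in Profile below, arrows point writer -> reader
decode walk for Profile under reader schema v1:
  extras := {"k2": true, "ref": false}
  primary := true (absent -> default)
  label := "alpha"
  balance := 3.75
  verified := true (absent -> default)
  => decoded: {"extras": {"k2": true, "ref": false}, "primary": true, "label": "alpha", "balance": 3.75, "verified": true}
the rest of the Profile diff is inert for this question:
  renamed field primary to active in record Profile (alias primary declared on the renamed field) -> fires no rule on Profile under this dialect and leaves the result unchanged
  field extras in record Profile: required changed to optional -> a verdict-level change on Profile — the shown value reads the same
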